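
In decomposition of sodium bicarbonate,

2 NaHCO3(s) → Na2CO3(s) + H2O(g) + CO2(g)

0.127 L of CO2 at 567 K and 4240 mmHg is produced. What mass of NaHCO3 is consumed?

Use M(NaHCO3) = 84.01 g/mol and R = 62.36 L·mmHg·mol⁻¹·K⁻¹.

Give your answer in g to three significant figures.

2.56 g

n(CO2) = PV/RT = (4240 × 0.127) / (62.36 × 567) = 0.01523 mol
n(NaHCO3) = (2/1) × 0.01523 = 0.03046 mol
m(NaHCO3) = 0.03046 × 84.01 = 2.559 g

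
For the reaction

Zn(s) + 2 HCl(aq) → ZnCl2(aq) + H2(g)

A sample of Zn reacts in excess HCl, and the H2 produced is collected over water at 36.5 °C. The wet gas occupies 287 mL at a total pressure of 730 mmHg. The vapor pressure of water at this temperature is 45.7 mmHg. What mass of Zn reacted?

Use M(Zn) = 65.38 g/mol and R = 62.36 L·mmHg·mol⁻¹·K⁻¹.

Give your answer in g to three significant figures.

P(H2) = 730 − 45.7 = 684.3 mmHg
n(H2) = PV/RT = (684.3 × 0.2870) / (62.36 × 309.65) = 0.01017 mol
n(Zn) = (1/1) × 0.01017 = 0.01017 mol
m(Zn) = 0.01017 × 65.38 = 0.6649 g

0.665 g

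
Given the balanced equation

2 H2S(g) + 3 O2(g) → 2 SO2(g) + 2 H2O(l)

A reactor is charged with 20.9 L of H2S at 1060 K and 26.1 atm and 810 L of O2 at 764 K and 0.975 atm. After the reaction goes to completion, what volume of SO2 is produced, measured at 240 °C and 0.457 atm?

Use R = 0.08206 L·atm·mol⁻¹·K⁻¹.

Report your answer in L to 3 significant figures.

n(H2S) = PV/RT = (26.1 × 20.9) / (0.08206 × 1060) = 6.271 mol
n(O2) = PV/RT = (0.975 × 810) / (0.08206 × 764) = 12.60 mol
For 6.271 mol H2S, stoichiometry requires (3/2) × 6.271 = 9.406 mol O2; 12.60 mol is available, so H2S is limiting.
n(SO2) = (2/2) × 6.271 = 6.271 mol
V(SO2) = nRT/P = 6.271 × 0.08206 × 513.15 / 0.457 = 577.8 L

578 L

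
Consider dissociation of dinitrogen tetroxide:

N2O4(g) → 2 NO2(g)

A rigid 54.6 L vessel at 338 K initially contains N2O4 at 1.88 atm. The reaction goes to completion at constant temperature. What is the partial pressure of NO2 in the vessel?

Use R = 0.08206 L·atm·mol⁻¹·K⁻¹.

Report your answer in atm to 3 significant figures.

3.76 atm

n(N2O4)₀ = PV/RT = (1.88 × 54.6) / (0.08206 × 338) = 3.701 mol
n(NO2) = (2/1) × 3.701 = 7.402 mol
P(NO2) = nRT/V = 7.402 × 0.08206 × 338 / 54.6 = 3.760 atm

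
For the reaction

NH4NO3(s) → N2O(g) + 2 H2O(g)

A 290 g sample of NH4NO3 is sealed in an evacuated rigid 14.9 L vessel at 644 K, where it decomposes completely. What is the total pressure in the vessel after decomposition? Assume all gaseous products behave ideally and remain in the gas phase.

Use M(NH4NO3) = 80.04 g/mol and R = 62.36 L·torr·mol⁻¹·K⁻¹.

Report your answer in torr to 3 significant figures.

29300 torr

n(NH4NO3) = 290 / 80.04 = 3.623 mol
n(gas produced) = (3/1) × 3.623 = 10.87 mol
P = nRT/V = 10.87 × 62.36 × 644 / 14.9 = 29300 torr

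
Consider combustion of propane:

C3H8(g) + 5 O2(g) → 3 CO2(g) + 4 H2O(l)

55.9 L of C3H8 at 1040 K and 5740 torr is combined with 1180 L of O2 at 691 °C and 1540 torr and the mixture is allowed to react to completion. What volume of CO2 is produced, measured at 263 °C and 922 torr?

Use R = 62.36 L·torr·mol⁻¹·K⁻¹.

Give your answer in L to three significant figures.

n(C3H8) = PV/RT = (5740 × 55.9) / (62.36 × 1040) = 4.947 mol
n(O2) = PV/RT = (1540 × 1180) / (62.36 × 964.15) = 30.22 mol
For 4.947 mol C3H8, stoichiometry requires (5/1) × 4.947 = 24.73 mol O2; 30.22 mol is available, so C3H8 is limiting.
n(CO2) = (3/1) × 4.947 = 14.84 mol
V(CO2) = nRT/P = 14.84 × 62.36 × 536.15 / 922 = 538.1 L

538 L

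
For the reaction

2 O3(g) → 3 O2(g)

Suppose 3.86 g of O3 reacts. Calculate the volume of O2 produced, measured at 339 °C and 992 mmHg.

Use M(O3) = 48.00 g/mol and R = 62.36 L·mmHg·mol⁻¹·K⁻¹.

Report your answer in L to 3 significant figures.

4.64 L

n(O3) = 3.860 / 48.00 = 0.08042 mol
n(O2) = (3/2) × 0.08042 = 0.1206 mol
V = nRT/P = 0.1206 × 62.36 × 612.15 / 992 = 4.641 L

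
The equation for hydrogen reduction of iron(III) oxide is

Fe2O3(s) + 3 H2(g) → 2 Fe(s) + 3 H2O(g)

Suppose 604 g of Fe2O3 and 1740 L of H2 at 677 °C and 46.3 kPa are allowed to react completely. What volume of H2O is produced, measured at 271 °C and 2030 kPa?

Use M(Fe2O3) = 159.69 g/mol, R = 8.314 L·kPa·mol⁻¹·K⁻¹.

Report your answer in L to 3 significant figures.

n(Fe2O3) = 604 / 159.69 = 3.782 mol
n(H2) = PV/RT = (46.3 × 1740) / (8.314 × 950.15) = 10.20 mol
For 3.782 mol Fe2O3, stoichiometry requires (3/1) × 3.782 = 11.35 mol H2; 10.20 mol is available, so H2 is limiting.
n(H2O) = (3/3) × 10.20 = 10.20 mol
V(H2O) = nRT/P = 10.20 × 8.314 × 544.15 / 2030 = 22.73 L

22.7 L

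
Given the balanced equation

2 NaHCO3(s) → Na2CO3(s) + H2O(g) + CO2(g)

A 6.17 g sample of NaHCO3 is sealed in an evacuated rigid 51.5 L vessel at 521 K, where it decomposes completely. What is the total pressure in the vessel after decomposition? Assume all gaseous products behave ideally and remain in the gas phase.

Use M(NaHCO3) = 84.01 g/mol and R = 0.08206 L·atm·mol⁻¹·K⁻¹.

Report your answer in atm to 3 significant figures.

n(NaHCO3) = 6.17 / 84.01 = 0.07344 mol
n(gas produced) = (2/2) × 0.07344 = 0.07344 mol
P = nRT/V = 0.07344 × 0.08206 × 521 / 51.5 = 0.06097 atm

0.0610 atm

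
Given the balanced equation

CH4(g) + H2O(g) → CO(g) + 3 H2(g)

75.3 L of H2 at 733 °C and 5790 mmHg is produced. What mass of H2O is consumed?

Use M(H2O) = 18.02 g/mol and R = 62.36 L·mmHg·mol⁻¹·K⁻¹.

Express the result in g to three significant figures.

n(H2) = PV/RT = (5790 × 75.3) / (62.36 × 1006.15) = 6.949 mol
n(H2O) = (1/3) × 6.949 = 2.316 mol
m(H2O) = 2.316 × 18.02 = 41.73 g

41.7 g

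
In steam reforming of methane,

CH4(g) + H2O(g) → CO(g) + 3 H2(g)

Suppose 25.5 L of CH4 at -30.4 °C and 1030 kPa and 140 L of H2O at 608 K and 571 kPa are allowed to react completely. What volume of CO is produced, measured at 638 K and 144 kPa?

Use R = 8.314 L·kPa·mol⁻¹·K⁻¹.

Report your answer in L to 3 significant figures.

479 L

n(CH4) = PV/RT = (1030 × 25.5) / (8.314 × 242.75) = 13.01 mol
n(H2O) = PV/RT = (571 × 140) / (8.314 × 608) = 15.81 mol
For 13.01 mol CH4, stoichiometry requires (1/1) × 13.01 = 13.01 mol H2O; 15.81 mol is available, so CH4 is limiting.
n(CO) = (1/1) × 13.01 = 13.01 mol
V(CO) = nRT/P = 13.01 × 8.314 × 638 / 144 = 479.2 L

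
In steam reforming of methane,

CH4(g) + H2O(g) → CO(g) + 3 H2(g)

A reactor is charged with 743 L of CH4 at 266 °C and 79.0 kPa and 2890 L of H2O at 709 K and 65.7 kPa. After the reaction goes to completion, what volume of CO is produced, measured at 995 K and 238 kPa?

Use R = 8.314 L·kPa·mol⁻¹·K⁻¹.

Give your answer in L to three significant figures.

n(CH4) = PV/RT = (79.0 × 743) / (8.314 × 539.15) = 13.09 mol
n(H2O) = PV/RT = (65.7 × 2890) / (8.314 × 709) = 32.21 mol
For 13.09 mol CH4, stoichiometry requires (1/1) × 13.09 = 13.09 mol H2O; 32.21 mol is available, so CH4 is limiting.
n(CO) = (1/1) × 13.09 = 13.09 mol
V(CO) = nRT/P = 13.09 × 8.314 × 995 / 238 = 455.0 L

455 L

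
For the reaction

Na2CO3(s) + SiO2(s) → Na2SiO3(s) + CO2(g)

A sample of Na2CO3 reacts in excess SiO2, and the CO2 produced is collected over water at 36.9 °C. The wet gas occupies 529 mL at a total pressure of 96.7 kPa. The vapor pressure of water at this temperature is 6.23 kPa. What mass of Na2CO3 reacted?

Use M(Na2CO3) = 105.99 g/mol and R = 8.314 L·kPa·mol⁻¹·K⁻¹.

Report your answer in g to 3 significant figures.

1.97 g

P(CO2) = 96.7 − 6.23 = 90.47 kPa
n(CO2) = PV/RT = (90.47 × 0.5290) / (8.314 × 310.05) = 0.01857 mol
n(Na2CO3) = (1/1) × 0.01857 = 0.01857 mol
m(Na2CO3) = 0.01857 × 105.99 = 1.968 g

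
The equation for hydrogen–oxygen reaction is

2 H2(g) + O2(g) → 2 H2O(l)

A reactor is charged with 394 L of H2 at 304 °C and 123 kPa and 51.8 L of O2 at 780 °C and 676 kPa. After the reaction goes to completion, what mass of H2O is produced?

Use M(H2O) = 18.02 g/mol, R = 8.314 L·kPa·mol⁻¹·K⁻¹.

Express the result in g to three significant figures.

144 g

n(H2) = PV/RT = (123 × 394) / (8.314 × 577.15) = 10.10 mol
n(O2) = PV/RT = (676 × 51.8) / (8.314 × 1053.15) = 3.999 mol
For 10.10 mol H2, stoichiometry requires (1/2) × 10.10 = 5.050 mol O2; 3.999 mol is available, so O2 is limiting.
n(H2O) = (2/1) × 3.999 = 7.998 mol
m(H2O) = 7.998 × 18.02 = 144.1 g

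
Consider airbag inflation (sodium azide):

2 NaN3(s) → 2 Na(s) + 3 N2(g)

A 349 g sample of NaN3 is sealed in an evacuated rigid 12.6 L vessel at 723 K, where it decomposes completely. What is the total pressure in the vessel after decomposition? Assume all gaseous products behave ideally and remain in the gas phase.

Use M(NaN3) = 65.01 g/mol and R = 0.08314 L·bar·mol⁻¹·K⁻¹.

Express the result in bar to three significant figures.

n(NaN3) = 349 / 65.01 = 5.368 mol
n(gas produced) = (3/2) × 5.368 = 8.052 mol
P = nRT/V = 8.052 × 0.08314 × 723 / 12.6 = 38.41 bar

38.4 bar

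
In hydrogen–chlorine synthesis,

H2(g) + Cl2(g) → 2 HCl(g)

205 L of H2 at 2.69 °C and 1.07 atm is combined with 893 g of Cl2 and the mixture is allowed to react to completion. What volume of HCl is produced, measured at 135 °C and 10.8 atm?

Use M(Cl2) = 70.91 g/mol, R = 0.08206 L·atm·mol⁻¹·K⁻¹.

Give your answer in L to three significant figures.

n(H2) = PV/RT = (1.07 × 205) / (0.08206 × 275.84) = 9.691 mol
n(Cl2) = 893 / 70.91 = 12.59 mol
For 9.691 mol H2, stoichiometry requires (1/1) × 9.691 = 9.691 mol Cl2; 12.59 mol is available, so H2 is limiting.
n(HCl) = (2/1) × 9.691 = 19.38 mol
V(HCl) = nRT/P = 19.38 × 0.08206 × 408.15 / 10.8 = 60.10 L

60.1 L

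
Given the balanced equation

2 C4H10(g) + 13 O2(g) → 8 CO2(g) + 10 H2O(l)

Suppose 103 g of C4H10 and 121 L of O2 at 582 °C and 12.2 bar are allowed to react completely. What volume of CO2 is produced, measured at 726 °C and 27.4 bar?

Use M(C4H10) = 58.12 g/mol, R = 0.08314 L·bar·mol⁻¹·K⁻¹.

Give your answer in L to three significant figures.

n(C4H10) = 103 / 58.12 = 1.772 mol
n(O2) = PV/RT = (12.2 × 121) / (0.08314 × 855.15) = 20.76 mol
For 1.772 mol C4H10, stoichiometry requires (13/2) × 1.772 = 11.52 mol O2; 20.76 mol is available, so C4H10 is limiting.
n(CO2) = (8/2) × 1.772 = 7.088 mol
V(CO2) = nRT/P = 7.088 × 0.08314 × 999.15 / 27.4 = 21.49 L

21.5 L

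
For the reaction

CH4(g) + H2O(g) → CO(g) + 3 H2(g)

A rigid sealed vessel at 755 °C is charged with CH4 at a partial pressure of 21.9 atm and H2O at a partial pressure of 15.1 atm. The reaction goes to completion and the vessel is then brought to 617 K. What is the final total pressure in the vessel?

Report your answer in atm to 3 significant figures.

Because the vessel is rigid and T is held at 755 °C, work the stoichiometry in partial pressures (P_i = n_iRT/V).
P(H2O) required for 21.9 atm of CH4 = (1/1) × 21.9 = 21.90 atm; available 15.1 atm, so H2O is limiting.
P(CH4) remaining = 21.9 − (1/1) × 15.1 = 6.800 atm
P(gaseous products) = (1+3)/1 × 15.1 = 60.40 atm
P_total at 755 °C = 6.800 + 60.40 = 67.20 atm
Scaling to 617 K: P = 67.20 × 617/1028.15 = 40.33 atm

40.3 atm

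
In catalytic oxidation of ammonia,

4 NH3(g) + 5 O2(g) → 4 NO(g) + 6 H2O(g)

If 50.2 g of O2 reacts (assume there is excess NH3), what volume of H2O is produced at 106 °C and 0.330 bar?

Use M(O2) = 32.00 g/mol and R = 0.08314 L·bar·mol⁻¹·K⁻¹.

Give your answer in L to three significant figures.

180 L

n(O2) = 50.20 / 32.00 = 1.569 mol
n(H2O) = (6/5) × 1.569 = 1.883 mol
V = nRT/P = 1.883 × 0.08314 × 379.15 / 0.330 = 179.9 L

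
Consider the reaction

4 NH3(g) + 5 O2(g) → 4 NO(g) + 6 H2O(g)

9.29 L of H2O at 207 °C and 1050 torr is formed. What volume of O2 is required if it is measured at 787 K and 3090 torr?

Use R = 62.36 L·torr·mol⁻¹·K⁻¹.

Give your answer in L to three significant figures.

n(H2O) = PV/RT = (1050 × 9.29) / (62.36 × 480.15) = 0.3258 mol
n(O2) = (5/6) × 0.3258 = 0.2715 mol
V = nRT/P = 0.2715 × 62.36 × 787 / 3090 = 4.312 L

4.31 L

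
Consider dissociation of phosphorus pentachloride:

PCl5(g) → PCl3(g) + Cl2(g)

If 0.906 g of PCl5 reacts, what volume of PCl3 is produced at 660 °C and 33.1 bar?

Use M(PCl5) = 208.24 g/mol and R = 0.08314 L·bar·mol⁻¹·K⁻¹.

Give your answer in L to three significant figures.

n(PCl5) = 0.9060 / 208.24 = 0.004351 mol
n(PCl3) = (1/1) × 0.004351 = 0.004351 mol
V = nRT/P = 0.004351 × 0.08314 × 933.15 / 33.1 = 0.01020 L

0.0102 L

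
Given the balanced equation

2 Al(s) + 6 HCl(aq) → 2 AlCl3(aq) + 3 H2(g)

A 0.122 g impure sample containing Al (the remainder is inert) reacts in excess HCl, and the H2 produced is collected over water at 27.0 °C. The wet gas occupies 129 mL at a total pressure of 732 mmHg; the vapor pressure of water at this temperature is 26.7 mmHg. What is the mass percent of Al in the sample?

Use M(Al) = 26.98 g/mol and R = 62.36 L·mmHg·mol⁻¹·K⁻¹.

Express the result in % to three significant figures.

71.7 %

P(H2) = 732 − 26.7 = 705.3 mmHg
n(H2) = PV/RT = (705.3 × 0.1290) / (62.36 × 300.15) = 0.004861 mol
n(Al) = (2/3) × 0.004861 = 0.003241 mol
m(Al) = 0.003241 × 26.98 = 0.08744 g
%Al = 0.08744 / 0.122 × 100 = 71.67%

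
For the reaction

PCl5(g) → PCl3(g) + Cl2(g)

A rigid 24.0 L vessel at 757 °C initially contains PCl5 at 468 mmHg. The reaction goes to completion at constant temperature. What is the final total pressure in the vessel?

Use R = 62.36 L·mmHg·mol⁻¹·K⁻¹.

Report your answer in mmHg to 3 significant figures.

936 mmHg

Since T and V are fixed, P_final/P_initial = n_final/n_initial = 2/1.
P_final = (2/1) × 468 = 936.0 mmHg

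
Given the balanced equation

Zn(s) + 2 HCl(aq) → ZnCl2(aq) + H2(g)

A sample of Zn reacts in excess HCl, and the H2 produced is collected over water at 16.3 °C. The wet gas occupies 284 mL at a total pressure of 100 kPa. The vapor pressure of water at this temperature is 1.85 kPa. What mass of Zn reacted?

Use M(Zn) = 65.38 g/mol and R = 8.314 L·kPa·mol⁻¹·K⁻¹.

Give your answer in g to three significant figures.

P(H2) = 100 − 1.85 = 98.15 kPa
n(H2) = PV/RT = (98.15 × 0.2840) / (8.314 × 289.45) = 0.01158 mol
n(Zn) = (1/1) × 0.01158 = 0.01158 mol
m(Zn) = 0.01158 × 65.38 = 0.7571 g

0.757 g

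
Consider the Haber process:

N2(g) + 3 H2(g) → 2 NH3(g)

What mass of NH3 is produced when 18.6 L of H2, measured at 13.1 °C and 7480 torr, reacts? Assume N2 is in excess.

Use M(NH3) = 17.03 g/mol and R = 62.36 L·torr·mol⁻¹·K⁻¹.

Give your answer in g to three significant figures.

88.5 g

n(H2) = PV/RT = (7480 × 18.6) / (62.36 × 286.25) = 7.794 mol
n(NH3) = (2/3) × 7.794 = 5.196 mol
m(NH3) = 5.196 × 17.03 = 88.49 g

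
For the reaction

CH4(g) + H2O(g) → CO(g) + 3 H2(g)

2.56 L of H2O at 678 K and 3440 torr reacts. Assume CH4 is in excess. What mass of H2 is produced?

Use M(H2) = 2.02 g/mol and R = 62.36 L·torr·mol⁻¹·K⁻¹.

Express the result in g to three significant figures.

n(H2O) = PV/RT = (3440 × 2.56) / (62.36 × 678) = 0.2083 mol
n(H2) = (3/1) × 0.2083 = 0.6249 mol
m(H2) = 0.6249 × 2.02 = 1.262 g

1.26 g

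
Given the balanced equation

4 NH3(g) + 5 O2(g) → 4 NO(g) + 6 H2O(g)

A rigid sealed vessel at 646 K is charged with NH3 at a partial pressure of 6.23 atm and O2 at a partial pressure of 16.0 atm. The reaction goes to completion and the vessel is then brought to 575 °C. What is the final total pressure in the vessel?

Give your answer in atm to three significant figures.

31.2 atm

With V and T fixed, P_i ∝ n_i, so the mole ratios apply directly to partial pressures at 646 K.
P(O2) required for 6.23 atm of NH3 = (5/4) × 6.23 = 7.788 atm; available 16.0 atm, so NH3 is limiting.
P(O2) remaining = 16.0 − (5/4) × 6.23 = 8.212 atm
P(gaseous products) = (4+6)/4 × 6.23 = 15.58 atm
P_total at 646 K = 8.212 + 15.58 = 23.79 atm
Scaling to 575 °C: P = 23.79 × 848.15/646 = 31.23 atm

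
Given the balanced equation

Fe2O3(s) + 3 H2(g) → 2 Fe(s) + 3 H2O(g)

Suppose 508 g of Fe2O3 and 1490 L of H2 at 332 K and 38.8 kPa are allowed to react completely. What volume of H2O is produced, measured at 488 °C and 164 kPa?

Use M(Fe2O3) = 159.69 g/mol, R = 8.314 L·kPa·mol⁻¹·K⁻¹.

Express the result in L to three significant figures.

n(Fe2O3) = 508 / 159.69 = 3.181 mol
n(H2) = PV/RT = (38.8 × 1490) / (8.314 × 332) = 20.94 mol
For 3.181 mol Fe2O3, stoichiometry requires (3/1) × 3.181 = 9.543 mol H2; 20.94 mol is available, so Fe2O3 is limiting.
n(H2O) = (3/1) × 3.181 = 9.543 mol
V(H2O) = nRT/P = 9.543 × 8.314 × 761.15 / 164 = 368.2 L

368 L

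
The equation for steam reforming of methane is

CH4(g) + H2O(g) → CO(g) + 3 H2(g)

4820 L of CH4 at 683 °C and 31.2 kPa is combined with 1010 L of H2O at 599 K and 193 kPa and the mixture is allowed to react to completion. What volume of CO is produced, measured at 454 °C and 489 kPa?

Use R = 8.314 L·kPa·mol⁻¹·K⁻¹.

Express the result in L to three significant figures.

234 L

n(CH4) = PV/RT = (31.2 × 4820) / (8.314 × 956.15) = 18.92 mol
n(H2O) = PV/RT = (193 × 1010) / (8.314 × 599) = 39.14 mol
For 18.92 mol CH4, stoichiometry requires (1/1) × 18.92 = 18.92 mol H2O; 39.14 mol is available, so CH4 is limiting.
n(CO) = (1/1) × 18.92 = 18.92 mol
V(CO) = nRT/P = 18.92 × 8.314 × 727.15 / 489 = 233.9 L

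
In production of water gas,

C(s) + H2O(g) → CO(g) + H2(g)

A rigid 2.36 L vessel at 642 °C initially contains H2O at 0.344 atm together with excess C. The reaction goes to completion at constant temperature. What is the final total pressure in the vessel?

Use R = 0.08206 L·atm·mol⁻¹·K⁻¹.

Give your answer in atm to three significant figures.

0.688 atm

At constant T and V, P ∝ n(gas): 1 mol gas → 2 mol gas.
P_final = (2/1) × 0.344 = 0.6880 atm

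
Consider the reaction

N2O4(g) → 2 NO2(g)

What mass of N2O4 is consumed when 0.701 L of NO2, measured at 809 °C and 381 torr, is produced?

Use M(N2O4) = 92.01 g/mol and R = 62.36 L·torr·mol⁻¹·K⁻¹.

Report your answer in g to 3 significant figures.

n(NO2) = PV/RT = (381 × 0.701) / (62.36 × 1082.15) = 0.003958 mol
n(N2O4) = (1/2) × 0.003958 = 0.001979 mol
m(N2O4) = 0.001979 × 92.01 = 0.1821 g

0.182 g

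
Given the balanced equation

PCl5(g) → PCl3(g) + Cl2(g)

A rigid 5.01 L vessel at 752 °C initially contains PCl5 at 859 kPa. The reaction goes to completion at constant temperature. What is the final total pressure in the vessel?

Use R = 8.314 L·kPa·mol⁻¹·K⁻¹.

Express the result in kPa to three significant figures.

1720 kPa

At constant T and V, P ∝ n(gas): 1 mol gas → 2 mol gas.
P_final = (2/1) × 859 = 1718 kPa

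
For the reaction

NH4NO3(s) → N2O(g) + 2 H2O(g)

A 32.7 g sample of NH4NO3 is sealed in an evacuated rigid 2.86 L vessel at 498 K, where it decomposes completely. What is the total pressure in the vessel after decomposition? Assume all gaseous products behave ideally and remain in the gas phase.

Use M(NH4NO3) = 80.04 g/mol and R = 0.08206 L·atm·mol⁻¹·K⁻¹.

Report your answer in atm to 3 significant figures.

17.5 atm

n(NH4NO3) = 32.7 / 80.04 = 0.4085 mol
n(gas produced) = (3/1) × 0.4085 = 1.225 mol
P = nRT/V = 1.225 × 0.08206 × 498 / 2.86 = 17.50 atm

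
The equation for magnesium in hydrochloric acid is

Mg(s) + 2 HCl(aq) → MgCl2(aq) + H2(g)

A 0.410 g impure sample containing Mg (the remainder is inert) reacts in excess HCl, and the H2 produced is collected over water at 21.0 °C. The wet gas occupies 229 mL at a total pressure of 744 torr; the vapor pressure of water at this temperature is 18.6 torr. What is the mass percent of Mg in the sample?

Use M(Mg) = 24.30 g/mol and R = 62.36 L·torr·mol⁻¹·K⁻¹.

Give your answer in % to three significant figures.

53.7 %

P(H2) = 744 − 18.6 = 725.4 torr
n(H2) = PV/RT = (725.4 × 0.2290) / (62.36 × 294.15) = 0.009056 mol
n(Mg) = (1/1) × 0.009056 = 0.009056 mol
m(Mg) = 0.009056 × 24.30 = 0.2201 g
%Mg = 0.2201 / 0.410 × 100 = 53.68%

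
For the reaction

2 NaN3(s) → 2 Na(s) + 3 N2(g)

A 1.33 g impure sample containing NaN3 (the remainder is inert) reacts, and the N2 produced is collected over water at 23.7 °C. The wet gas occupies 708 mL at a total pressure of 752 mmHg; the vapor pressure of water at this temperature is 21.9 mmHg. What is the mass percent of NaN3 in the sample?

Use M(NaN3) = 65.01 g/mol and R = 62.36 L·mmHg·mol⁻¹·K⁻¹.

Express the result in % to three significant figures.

91.0 %

P(N2) = 752 − 21.9 = 730.1 mmHg
n(N2) = PV/RT = (730.1 × 0.7080) / (62.36 × 296.85) = 0.02792 mol
n(NaN3) = (2/3) × 0.02792 = 0.01861 mol
m(NaN3) = 0.01861 × 65.01 = 1.210 g
%NaN3 = 1.210 / 1.33 × 100 = 90.98%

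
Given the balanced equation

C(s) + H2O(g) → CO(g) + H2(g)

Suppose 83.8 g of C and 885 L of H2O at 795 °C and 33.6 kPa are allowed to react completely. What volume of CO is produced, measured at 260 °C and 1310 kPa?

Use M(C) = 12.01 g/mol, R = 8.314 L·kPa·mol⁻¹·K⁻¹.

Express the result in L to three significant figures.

n(C) = 83.8 / 12.01 = 6.978 mol
n(H2O) = PV/RT = (33.6 × 885) / (8.314 × 1068.15) = 3.348 mol
For 6.978 mol C, stoichiometry requires (1/1) × 6.978 = 6.978 mol H2O; 3.348 mol is available, so H2O is limiting.
n(CO) = (1/1) × 3.348 = 3.348 mol
V(CO) = nRT/P = 3.348 × 8.314 × 533.15 / 1310 = 11.33 L

11.3 L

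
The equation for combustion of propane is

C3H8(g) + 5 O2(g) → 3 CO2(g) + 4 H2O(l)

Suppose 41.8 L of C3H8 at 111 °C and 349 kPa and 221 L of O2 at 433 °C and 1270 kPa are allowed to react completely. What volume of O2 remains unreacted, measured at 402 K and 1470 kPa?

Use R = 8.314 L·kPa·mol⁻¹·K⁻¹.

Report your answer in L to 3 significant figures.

n(C3H8) = PV/RT = (349 × 41.8) / (8.314 × 384.15) = 4.568 mol
n(O2) = PV/RT = (1270 × 221) / (8.314 × 706.15) = 47.81 mol
For 4.568 mol C3H8, stoichiometry requires (5/1) × 4.568 = 22.84 mol O2; 47.81 mol is available, so C3H8 is limiting.
n(O2) consumed = (5/1) × 4.568 = 22.84 mol; remaining = 47.81 − 22.84 = 24.97 mol
V(O2) = nRT/P = 24.97 × 8.314 × 402 / 1470 = 56.77 L

56.8 L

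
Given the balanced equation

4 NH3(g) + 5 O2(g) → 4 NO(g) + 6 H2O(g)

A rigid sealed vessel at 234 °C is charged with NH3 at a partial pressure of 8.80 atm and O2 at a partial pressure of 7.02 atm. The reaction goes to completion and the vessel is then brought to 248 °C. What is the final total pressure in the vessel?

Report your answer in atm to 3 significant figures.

17.7 atm

With V and T fixed, P_i ∝ n_i, so the mole ratios apply directly to partial pressures at 234 °C.
P(O2) required for 8.80 atm of NH3 = (5/4) × 8.80 = 11.00 atm; available 7.02 atm, so O2 is limiting.
P(NH3) remaining = 8.80 − (4/5) × 7.02 = 3.184 atm
P(gaseous products) = (4+6)/5 × 7.02 = 14.04 atm
P_total at 234 °C = 3.184 + 14.04 = 17.22 atm
Scaling to 248 °C: P = 17.22 × 521.15/507.15 = 17.70 atm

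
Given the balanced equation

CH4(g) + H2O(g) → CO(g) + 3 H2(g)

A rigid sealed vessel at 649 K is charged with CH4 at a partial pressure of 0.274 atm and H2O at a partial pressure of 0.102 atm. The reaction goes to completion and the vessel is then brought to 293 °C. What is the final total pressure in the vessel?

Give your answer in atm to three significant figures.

At constant V, partial pressures at 649 K are proportional to moles, so apply stoichiometry directly to pressures.
P(H2O) required for 0.274 atm of CH4 = (1/1) × 0.274 = 0.2740 atm; available 0.102 atm, so H2O is limiting.
P(CH4) remaining = 0.274 − (1/1) × 0.102 = 0.1720 atm
P(gaseous products) = (1+3)/1 × 0.102 = 0.4080 atm
P_total at 649 K = 0.1720 + 0.4080 = 0.5800 atm
Scaling to 293 °C: P = 0.5800 × 566.15/649 = 0.5060 atm

0.506 atm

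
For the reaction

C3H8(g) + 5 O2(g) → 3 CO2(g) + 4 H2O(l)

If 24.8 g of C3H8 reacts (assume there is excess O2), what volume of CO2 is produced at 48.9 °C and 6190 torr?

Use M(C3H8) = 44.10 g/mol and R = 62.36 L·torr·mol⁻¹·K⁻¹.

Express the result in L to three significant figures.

5.47 L

n(C3H8) = 24.80 / 44.10 = 0.5624 mol
n(CO2) = (3/1) × 0.5624 = 1.687 mol
V = nRT/P = 1.687 × 62.36 × 322.05 / 6190 = 5.473 L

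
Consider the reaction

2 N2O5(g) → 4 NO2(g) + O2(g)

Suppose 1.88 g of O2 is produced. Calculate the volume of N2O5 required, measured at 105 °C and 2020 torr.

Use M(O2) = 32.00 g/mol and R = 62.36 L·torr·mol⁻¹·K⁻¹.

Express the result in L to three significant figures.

1.37 L

n(O2) = 1.880 / 32.00 = 0.05875 mol
n(N2O5) = (2/1) × 0.05875 = 0.1175 mol
V = nRT/P = 0.1175 × 62.36 × 378.15 / 2020 = 1.372 L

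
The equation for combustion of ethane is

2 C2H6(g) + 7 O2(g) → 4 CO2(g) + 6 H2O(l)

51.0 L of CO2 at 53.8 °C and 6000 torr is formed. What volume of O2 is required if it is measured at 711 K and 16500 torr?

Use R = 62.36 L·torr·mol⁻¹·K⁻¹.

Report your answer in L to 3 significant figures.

70.6 L

n(CO2) = PV/RT = (6000 × 51.0) / (62.36 × 326.95) = 15.01 mol
n(O2) = (7/4) × 15.01 = 26.27 mol
V = nRT/P = 26.27 × 62.36 × 711 / 16500 = 70.59 L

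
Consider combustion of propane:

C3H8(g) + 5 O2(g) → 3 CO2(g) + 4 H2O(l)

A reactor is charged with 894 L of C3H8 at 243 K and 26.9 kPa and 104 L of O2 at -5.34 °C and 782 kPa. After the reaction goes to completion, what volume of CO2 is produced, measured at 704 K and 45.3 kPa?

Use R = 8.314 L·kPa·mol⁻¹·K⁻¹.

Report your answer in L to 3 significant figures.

n(C3H8) = PV/RT = (26.9 × 894) / (8.314 × 243) = 11.90 mol
n(O2) = PV/RT = (782 × 104) / (8.314 × 267.81) = 36.53 mol
For 11.90 mol C3H8, stoichiometry requires (5/1) × 11.90 = 59.50 mol O2; 36.53 mol is available, so O2 is limiting.
n(CO2) = (3/5) × 36.53 = 21.92 mol
V(CO2) = nRT/P = 21.92 × 8.314 × 704 / 45.3 = 2832 L

2830 L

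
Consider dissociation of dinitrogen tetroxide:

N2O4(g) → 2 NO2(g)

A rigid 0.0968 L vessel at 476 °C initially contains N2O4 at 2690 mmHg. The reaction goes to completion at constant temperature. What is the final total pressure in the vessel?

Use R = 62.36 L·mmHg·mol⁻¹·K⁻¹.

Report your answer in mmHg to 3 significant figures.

5380 mmHg

At constant T and V, P ∝ n(gas): 1 mol gas → 2 mol gas.
P_final = (2/1) × 2690 = 5380 mmHg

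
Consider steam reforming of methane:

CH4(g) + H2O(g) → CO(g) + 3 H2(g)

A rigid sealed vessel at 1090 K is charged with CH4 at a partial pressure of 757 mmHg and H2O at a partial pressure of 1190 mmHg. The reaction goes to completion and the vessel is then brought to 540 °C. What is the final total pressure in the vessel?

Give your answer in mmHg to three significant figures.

2580 mmHg

At constant V, partial pressures at 1090 K are proportional to moles, so apply stoichiometry directly to pressures.
P(H2O) required for 757 mmHg of CH4 = (1/1) × 757 = 757.0 mmHg; available 1190 mmHg, so CH4 is limiting.
P(H2O) remaining = 1190 − (1/1) × 757 = 433.0 mmHg
P(gaseous products) = (1+3)/1 × 757 = 3028 mmHg
P_total at 1090 K = 433.0 + 3028 = 3461 mmHg
Scaling to 540 °C: P = 3461 × 813.15/1090 = 2582 mmHg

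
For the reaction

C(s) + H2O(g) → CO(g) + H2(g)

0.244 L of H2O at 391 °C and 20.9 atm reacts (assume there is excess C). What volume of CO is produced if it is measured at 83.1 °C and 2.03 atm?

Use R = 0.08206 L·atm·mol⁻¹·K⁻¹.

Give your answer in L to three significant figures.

1.35 L

n(H2O) = PV/RT = (20.9 × 0.244) / (0.08206 × 664.15) = 0.09357 mol
n(CO) = (1/1) × 0.09357 = 0.09357 mol
V = nRT/P = 0.09357 × 0.08206 × 356.25 / 2.03 = 1.347 L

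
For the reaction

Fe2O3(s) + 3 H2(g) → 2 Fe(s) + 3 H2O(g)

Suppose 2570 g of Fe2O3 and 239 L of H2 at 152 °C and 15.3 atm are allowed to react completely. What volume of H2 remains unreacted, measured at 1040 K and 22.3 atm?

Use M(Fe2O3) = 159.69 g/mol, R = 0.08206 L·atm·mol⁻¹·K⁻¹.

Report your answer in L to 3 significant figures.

216 L

n(Fe2O3) = 2570 / 159.69 = 16.09 mol
n(H2) = PV/RT = (15.3 × 239) / (0.08206 × 425.15) = 104.8 mol
For 16.09 mol Fe2O3, stoichiometry requires (3/1) × 16.09 = 48.27 mol H2; 104.8 mol is available, so Fe2O3 is limiting.
n(H2) consumed = (3/1) × 16.09 = 48.27 mol; remaining = 104.8 − 48.27 = 56.53 mol
V(H2) = nRT/P = 56.53 × 0.08206 × 1040 / 22.3 = 216.3 L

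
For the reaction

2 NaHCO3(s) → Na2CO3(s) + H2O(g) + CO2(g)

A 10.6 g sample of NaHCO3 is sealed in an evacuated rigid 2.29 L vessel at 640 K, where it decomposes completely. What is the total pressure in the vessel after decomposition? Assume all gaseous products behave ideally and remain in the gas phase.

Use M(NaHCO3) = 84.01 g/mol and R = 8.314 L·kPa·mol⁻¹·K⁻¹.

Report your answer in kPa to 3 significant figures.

n(NaHCO3) = 10.6 / 84.01 = 0.1262 mol
n(gas produced) = (2/2) × 0.1262 = 0.1262 mol
P = nRT/V = 0.1262 × 8.314 × 640 / 2.29 = 293.2 kPa

293 kPa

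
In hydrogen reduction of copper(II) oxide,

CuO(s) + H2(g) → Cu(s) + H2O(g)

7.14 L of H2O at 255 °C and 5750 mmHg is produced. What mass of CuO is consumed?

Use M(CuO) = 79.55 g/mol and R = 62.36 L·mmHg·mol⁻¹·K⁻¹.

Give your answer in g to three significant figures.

99.2 g

n(H2O) = PV/RT = (5750 × 7.14) / (62.36 × 528.15) = 1.247 mol
n(CuO) = (1/1) × 1.247 = 1.247 mol
m(CuO) = 1.247 × 79.55 = 99.20 g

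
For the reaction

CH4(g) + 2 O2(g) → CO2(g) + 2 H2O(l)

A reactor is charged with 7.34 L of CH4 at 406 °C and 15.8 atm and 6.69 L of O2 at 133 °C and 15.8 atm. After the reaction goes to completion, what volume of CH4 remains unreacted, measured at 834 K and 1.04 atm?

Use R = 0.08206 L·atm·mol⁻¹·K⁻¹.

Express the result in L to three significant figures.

n(CH4) = PV/RT = (15.8 × 7.34) / (0.08206 × 679.15) = 2.081 mol
n(O2) = PV/RT = (15.8 × 6.69) / (0.08206 × 406.15) = 3.172 mol
For 2.081 mol CH4, stoichiometry requires (2/1) × 2.081 = 4.162 mol O2; 3.172 mol is available, so O2 is limiting.
n(CH4) consumed = (1/2) × 3.172 = 1.586 mol; remaining = 2.081 − 1.586 = 0.4950 mol
V(CH4) = nRT/P = 0.4950 × 0.08206 × 834 / 1.04 = 32.57 L

32.6 L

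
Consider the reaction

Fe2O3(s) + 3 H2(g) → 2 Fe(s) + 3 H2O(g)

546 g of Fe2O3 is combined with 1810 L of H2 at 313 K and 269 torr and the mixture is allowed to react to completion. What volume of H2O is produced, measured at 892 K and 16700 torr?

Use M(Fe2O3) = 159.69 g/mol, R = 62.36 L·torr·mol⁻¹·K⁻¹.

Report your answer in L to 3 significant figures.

n(Fe2O3) = 546 / 159.69 = 3.419 mol
n(H2) = PV/RT = (269 × 1810) / (62.36 × 313) = 24.94 mol
For 3.419 mol Fe2O3, stoichiometry requires (3/1) × 3.419 = 10.26 mol H2; 24.94 mol is available, so Fe2O3 is limiting.
n(H2O) = (3/1) × 3.419 = 10.26 mol
V(H2O) = nRT/P = 10.26 × 62.36 × 892 / 16700 = 34.17 L

34.2 L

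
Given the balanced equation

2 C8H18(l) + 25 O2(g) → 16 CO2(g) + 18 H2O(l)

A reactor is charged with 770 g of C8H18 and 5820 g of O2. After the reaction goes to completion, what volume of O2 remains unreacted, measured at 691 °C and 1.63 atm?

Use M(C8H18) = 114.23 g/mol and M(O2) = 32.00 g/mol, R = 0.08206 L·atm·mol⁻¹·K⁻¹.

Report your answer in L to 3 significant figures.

4740 L

n(C8H18) = 770 / 114.23 = 6.741 mol
n(O2) = 5820 / 32.00 = 181.9 mol
For 6.741 mol C8H18, stoichiometry requires (25/2) × 6.741 = 84.26 mol O2; 181.9 mol is available, so C8H18 is limiting.
n(O2) consumed = (25/2) × 6.741 = 84.26 mol; remaining = 181.9 − 84.26 = 97.64 mol
V(O2) = nRT/P = 97.64 × 0.08206 × 964.15 / 1.63 = 4739 L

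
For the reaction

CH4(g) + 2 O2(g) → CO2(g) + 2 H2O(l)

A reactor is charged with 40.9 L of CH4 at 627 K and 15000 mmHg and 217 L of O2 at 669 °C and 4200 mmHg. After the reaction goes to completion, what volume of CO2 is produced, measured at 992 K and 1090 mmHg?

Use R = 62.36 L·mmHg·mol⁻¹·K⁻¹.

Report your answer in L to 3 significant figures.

440 L

n(CH4) = PV/RT = (15000 × 40.9) / (62.36 × 627) = 15.69 mol
n(O2) = PV/RT = (4200 × 217) / (62.36 × 942.15) = 15.51 mol
For 15.69 mol CH4, stoichiometry requires (2/1) × 15.69 = 31.38 mol O2; 15.51 mol is available, so O2 is limiting.
n(CO2) = (1/2) × 15.51 = 7.755 mol
V(CO2) = nRT/P = 7.755 × 62.36 × 992 / 1090 = 440.1 L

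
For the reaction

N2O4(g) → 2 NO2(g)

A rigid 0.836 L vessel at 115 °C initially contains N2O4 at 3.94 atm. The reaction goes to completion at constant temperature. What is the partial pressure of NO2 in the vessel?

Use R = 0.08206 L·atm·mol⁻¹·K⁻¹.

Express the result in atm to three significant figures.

7.88 atm

n(N2O4)₀ = PV/RT = (3.94 × 0.836) / (0.08206 × 388.15) = 0.1034 mol
n(NO2) = (2/1) × 0.1034 = 0.2068 mol
P(NO2) = nRT/V = 0.2068 × 0.08206 × 388.15 / 0.836 = 7.879 atm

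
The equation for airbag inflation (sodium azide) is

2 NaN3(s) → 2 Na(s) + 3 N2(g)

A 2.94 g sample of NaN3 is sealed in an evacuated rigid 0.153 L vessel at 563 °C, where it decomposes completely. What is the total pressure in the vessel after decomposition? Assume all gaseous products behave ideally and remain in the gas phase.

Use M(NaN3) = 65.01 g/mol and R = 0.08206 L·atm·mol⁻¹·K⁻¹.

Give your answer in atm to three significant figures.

30.4 atm

n(NaN3) = 2.94 / 65.01 = 0.04522 mol
n(gas produced) = (3/2) × 0.04522 = 0.06783 mol
P = nRT/V = 0.06783 × 0.08206 × 836.15 / 0.153 = 30.42 atm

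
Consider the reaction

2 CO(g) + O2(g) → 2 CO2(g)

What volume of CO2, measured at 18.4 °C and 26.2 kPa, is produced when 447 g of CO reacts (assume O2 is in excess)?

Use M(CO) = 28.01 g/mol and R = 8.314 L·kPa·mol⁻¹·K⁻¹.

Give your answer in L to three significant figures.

n(CO) = 447.0 / 28.01 = 15.96 mol
n(CO2) = (2/2) × 15.96 = 15.96 mol
V = nRT/P = 15.96 × 8.314 × 291.55 / 26.2 = 1477 L

1480 L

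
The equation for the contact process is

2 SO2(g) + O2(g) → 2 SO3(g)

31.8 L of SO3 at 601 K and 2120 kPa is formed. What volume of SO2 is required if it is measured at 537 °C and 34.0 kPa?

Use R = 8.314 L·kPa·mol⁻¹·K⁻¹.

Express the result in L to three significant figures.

n(SO3) = PV/RT = (2120 × 31.8) / (8.314 × 601) = 13.49 mol
n(SO2) = (2/2) × 13.49 = 13.49 mol
V = nRT/P = 13.49 × 8.314 × 810.15 / 34.0 = 2672 L

2670 L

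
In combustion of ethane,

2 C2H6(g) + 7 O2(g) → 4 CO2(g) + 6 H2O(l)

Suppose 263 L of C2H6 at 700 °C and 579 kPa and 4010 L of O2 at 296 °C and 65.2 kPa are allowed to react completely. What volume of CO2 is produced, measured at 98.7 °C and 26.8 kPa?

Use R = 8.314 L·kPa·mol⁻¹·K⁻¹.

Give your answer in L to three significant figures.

3640 L

n(C2H6) = PV/RT = (579 × 263) / (8.314 × 973.15) = 18.82 mol
n(O2) = PV/RT = (65.2 × 4010) / (8.314 × 569.15) = 55.25 mol
For 18.82 mol C2H6, stoichiometry requires (7/2) × 18.82 = 65.87 mol O2; 55.25 mol is available, so O2 is limiting.
n(CO2) = (4/7) × 55.25 = 31.57 mol
V(CO2) = nRT/P = 31.57 × 8.314 × 371.85 / 26.8 = 3642 L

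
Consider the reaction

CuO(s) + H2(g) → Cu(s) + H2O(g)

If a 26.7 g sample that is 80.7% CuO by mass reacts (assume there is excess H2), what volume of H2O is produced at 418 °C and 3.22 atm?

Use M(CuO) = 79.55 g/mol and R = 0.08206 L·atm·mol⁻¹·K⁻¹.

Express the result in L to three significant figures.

mass of CuO = 26.7 × 80.7/100 = 21.55 g
n(CuO) = 21.55 / 79.55 = 0.2709 mol
n(H2O) = (1/1) × 0.2709 = 0.2709 mol
V = nRT/P = 0.2709 × 0.08206 × 691.15 / 3.22 = 4.772 L

4.77 L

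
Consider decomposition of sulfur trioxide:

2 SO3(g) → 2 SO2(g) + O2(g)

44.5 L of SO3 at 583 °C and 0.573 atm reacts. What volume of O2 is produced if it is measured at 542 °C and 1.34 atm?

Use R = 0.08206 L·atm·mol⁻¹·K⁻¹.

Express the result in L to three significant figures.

n(SO3) = PV/RT = (0.573 × 44.5) / (0.08206 × 856.15) = 0.3629 mol
n(O2) = (1/2) × 0.3629 = 0.1815 mol
V = nRT/P = 0.1815 × 0.08206 × 815.15 / 1.34 = 9.060 L

9.06 L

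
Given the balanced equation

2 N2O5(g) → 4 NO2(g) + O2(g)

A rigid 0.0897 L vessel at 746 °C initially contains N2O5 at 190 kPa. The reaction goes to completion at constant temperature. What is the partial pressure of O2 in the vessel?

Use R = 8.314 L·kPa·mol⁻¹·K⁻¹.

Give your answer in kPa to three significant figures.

n(N2O5)₀ = PV/RT = (190 × 0.0897) / (8.314 × 1019.15) = 0.002011 mol
n(O2) = (1/2) × 0.002011 = 0.001006 mol
P(O2) = nRT/V = 0.001006 × 8.314 × 1019.15 / 0.0897 = 95.03 kPa

95.0 kPa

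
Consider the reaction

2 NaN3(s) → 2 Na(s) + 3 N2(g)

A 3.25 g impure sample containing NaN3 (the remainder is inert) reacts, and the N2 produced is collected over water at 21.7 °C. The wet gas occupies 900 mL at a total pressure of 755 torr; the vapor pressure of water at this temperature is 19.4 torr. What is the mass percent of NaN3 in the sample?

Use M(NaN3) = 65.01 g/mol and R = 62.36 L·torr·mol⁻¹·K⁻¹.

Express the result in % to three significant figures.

48.0 %

P(N2) = 755 − 19.4 = 735.6 torr
n(N2) = PV/RT = (735.6 × 0.9000) / (62.36 × 294.85) = 0.03601 mol
n(NaN3) = (2/3) × 0.03601 = 0.02401 mol
m(NaN3) = 0.02401 × 65.01 = 1.561 g
%NaN3 = 1.561 / 3.25 × 100 = 48.03%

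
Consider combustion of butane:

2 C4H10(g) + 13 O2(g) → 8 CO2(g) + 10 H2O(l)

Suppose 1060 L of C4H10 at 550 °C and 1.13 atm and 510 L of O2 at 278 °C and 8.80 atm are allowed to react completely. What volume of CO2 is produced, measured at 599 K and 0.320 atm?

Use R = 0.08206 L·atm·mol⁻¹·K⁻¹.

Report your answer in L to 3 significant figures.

9380 L

n(C4H10) = PV/RT = (1.13 × 1060) / (0.08206 × 823.15) = 17.73 mol
n(O2) = PV/RT = (8.80 × 510) / (0.08206 × 551.15) = 99.23 mol
For 17.73 mol C4H10, stoichiometry requires (13/2) × 17.73 = 115.2 mol O2; 99.23 mol is available, so O2 is limiting.
n(CO2) = (8/13) × 99.23 = 61.06 mol
V(CO2) = nRT/P = 61.06 × 0.08206 × 599 / 0.320 = 9379 L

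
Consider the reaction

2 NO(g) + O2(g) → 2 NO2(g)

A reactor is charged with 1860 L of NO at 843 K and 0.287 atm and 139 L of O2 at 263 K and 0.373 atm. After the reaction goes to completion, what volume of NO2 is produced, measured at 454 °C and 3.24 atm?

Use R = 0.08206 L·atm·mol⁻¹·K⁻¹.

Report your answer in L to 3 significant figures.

n(NO) = PV/RT = (0.287 × 1860) / (0.08206 × 843) = 7.717 mol
n(O2) = PV/RT = (0.373 × 139) / (0.08206 × 263) = 2.402 mol
For 7.717 mol NO, stoichiometry requires (1/2) × 7.717 = 3.858 mol O2; 2.402 mol is available, so O2 is limiting.
n(NO2) = (2/1) × 2.402 = 4.804 mol
V(NO2) = nRT/P = 4.804 × 0.08206 × 727.15 / 3.24 = 88.47 L

88.5 L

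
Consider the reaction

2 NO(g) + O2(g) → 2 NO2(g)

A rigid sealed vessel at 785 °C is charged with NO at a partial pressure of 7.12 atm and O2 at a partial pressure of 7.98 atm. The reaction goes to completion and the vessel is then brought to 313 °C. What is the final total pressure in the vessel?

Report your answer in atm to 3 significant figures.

6.39 atm

At constant V, partial pressures at 785 °C are proportional to moles, so apply stoichiometry directly to pressures.
P(O2) required for 7.12 atm of NO = (1/2) × 7.12 = 3.560 atm; available 7.98 atm, so NO is limiting.
P(O2) remaining = 7.98 − (1/2) × 7.12 = 4.420 atm
P(gaseous products) = (2)/2 × 7.12 = 7.120 atm
P_total at 785 °C = 4.420 + 7.120 = 11.54 atm
Scaling to 313 °C: P = 11.54 × 586.15/1058.15 = 6.392 atm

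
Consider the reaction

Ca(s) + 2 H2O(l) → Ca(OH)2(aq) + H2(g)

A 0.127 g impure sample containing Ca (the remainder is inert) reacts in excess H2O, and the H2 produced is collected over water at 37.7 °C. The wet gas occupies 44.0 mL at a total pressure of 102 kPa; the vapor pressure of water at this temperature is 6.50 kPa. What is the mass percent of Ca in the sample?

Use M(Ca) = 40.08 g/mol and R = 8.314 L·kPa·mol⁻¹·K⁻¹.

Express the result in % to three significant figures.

P(H2) = 102 − 6.50 = 95.50 kPa
n(H2) = PV/RT = (95.50 × 0.04400) / (8.314 × 310.85) = 0.001626 mol
n(Ca) = (1/1) × 0.001626 = 0.001626 mol
m(Ca) = 0.001626 × 40.08 = 0.06517 g
%Ca = 0.06517 / 0.127 × 100 = 51.31%

51.3 %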